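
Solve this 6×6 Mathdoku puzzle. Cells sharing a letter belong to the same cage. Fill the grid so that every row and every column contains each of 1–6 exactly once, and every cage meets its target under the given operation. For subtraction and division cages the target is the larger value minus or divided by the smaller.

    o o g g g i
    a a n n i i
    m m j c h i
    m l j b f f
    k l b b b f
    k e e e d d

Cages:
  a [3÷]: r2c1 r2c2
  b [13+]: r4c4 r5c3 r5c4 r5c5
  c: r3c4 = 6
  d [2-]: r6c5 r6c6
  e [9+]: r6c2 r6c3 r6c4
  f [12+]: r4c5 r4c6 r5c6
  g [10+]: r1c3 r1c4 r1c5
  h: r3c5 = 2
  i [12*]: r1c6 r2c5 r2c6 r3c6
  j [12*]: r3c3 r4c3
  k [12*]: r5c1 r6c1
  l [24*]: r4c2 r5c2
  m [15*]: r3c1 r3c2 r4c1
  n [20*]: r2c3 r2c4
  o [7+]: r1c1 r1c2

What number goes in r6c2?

C is a freebie, so r3c4 = 6.
Cage h is given, which forces r3c5 = 2.
Column 5 now contains 2, so r2c5 = 1.
In row 2, 3 can only go at r2c6, so r2c6 = 3.
Cage a needs two cells with quotient 3; hence r2c1 = 6.
R4c2 and r5c2 in column 2 are {4, 6}, so r2c2 = 2.
The pair r3c3/r4c3 in column 3 holds {3, 4}; hence r2c3 = 5.
Cage n needs two cells with product 20; hence r2c4 = 4.
The only place for 2 in column 1 is r1c1.
Cage o needs two cells with sum 7; hence r1c2 = 5.
The only place for 4 in row 1 is r1c6.
Column 6 already has 4; hence r3c6 = 1.
Cage m needs product 15; hence r3c1 = 5.
1 is placed in row 3, leaving r3c2 = 3.
Row 3 now contains 3, which forces r3c3 = 4.
Cage m needs product 15, so r4c1 = 1.
4 is placed in column 3; hence r4c3 = 3.
Column 2 already has 3, which forces r6c2 = 1.
1 is placed in row 6, so r6c3 = 6.
Column 3 already has 6, which forces r1c3 = 1.
The 3 cells of cage g must have sum 10; hence r1c4 = 3.
Cage g has sum 10, which forces r1c5 = 6.
1 is placed in column 3, which forces r5c3 = 2.
The 3 cells of cage e must have sum 9, leaving r6c4 = 2.
Row 6 already has 2; hence r6c6 = 5.
Column 4 already has 2, which forces r4c4 = 5.
Cage f has sum 12, which forces r4c5 = 4.
Cage f needs sum 12, so r4c6 = 2.
Cage b needs sum 13, leaving r5c4 = 1.
Cage b has sum 13, which forces r5c5 = 5.
Column 6 already has 5, which forces r5c6 = 6.
The two cells of cage d must have difference 2, so r6c5 = 3.
Row 4 now contains 4, leaving r4c2 = 6.
The two cells of cage k must have product 12, which forces r5c1 = 3.
Row 5 already has 6, so r5c2 = 4.
Row 6 already has 3; hence r6c1 = 4.
Completed grid: 2 5 1 3 6 4 / 6 2 5 4 1 3 / 5 3 4 6 2 1 / 1 6 3 5 4 2 / 3 4 2 1 5 6 / 4 1 6 2 3 5.

1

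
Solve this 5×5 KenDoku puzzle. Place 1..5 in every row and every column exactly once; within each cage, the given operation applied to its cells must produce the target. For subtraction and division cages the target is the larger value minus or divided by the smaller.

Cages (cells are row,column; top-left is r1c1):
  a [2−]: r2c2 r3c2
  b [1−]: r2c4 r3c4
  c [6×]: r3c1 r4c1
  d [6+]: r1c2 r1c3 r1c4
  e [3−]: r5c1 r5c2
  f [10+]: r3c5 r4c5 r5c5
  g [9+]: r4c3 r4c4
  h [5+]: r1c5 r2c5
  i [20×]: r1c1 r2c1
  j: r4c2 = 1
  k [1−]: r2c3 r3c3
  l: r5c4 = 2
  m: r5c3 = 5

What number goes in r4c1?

Cage j is a single given cell, leaving r4c2 = 1.
Cage m is given; hence r5c3 = 5.
Cage l is a single given cell, so r5c4 = 2.
Column 3 now contains 5, leaving r4c3 = 4.
Cage g's pair has sum 9, leaving r4c4 = 5.
Row 4 already has 5; hence r4c5 = 2.
Cage e's pair has difference 3, which forces r5c1 = 1.
Row 5 now contains 2, leaving r5c2 = 4.
4 is placed in row 5, so r5c5 = 3.
The two cells of cage c must have product 6, so r3c1 = 2.
Cage f needs sum 10; hence r3c5 = 5.
Row 4 now contains 2, so r4c1 = 3.
Cage a needs two cells with difference 2, leaving r2c2 = 5.
The two cells of cage k must have difference 1; hence r2c3 = 2.
5 is placed in row 3, so r3c2 = 3.
Row 3 already has 3; hence r3c3 = 1.
Row 3 already has 3, which forces r3c4 = 4.
Cage i's pair has product 20, leaving r1c1 = 5.
3 is placed in column 2, which forces r1c2 = 2.
1 is placed in column 3, so r1c3 = 3.
Cage d needs sum 6, which forces r1c4 = 1.
Row 1 now contains 1, which forces r1c5 = 4.
Row 2 already has 5, which forces r2c1 = 4.
Column 4 now contains 4; hence r2c4 = 3.
Column 5 already has 4; hence r2c5 = 1.
Completed grid: 5 2 3 1 4 / 4 5 2 3 1 / 2 3 1 4 5 / 3 1 4 5 2 / 1 4 5 2 3.

3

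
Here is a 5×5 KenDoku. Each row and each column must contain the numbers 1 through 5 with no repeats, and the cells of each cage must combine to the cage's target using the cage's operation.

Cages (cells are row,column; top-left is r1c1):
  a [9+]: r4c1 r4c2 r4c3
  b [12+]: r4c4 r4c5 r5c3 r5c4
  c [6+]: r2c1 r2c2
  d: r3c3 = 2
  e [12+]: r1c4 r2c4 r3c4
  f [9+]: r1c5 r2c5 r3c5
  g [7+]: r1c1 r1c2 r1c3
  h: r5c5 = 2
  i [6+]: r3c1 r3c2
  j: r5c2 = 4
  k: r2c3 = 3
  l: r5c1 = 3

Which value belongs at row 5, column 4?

Cage k is a single given cell, so r2c3 = 3.
Cage d is a single given cell, which forces r3c3 = 2.
Cage l is a single given cell, which forces r5c1 = 3.
Cage j is given, which forces r5c2 = 4.
H is a freebie, so r5c5 = 2.
Cage a has sum 9; hence r4c2 = 3.
The only place for 2 in row 2 is r2c2.
The 3 cells of cage g must have sum 7, leaving r1c1 = 2.
Column 2 now contains 2; hence r1c2 = 1.
Cage g needs sum 7, so r1c3 = 4.
Cage c needs two cells with sum 6, so r2c1 = 4.
Row 2 now contains 4, which forces r2c4 = 5.
Row 2 already has 5, which forces r2c5 = 1.
1 is placed in column 2, leaving r3c2 = 5.
Row 3 now contains 5; hence r3c5 = 3.
Column 4 already has 5, which forces r5c4 = 1.
Column 4 already has 5, which forces r1c4 = 3.
3 is placed in column 5; hence r1c5 = 5.
Row 3 now contains 5, which forces r3c1 = 1.
Row 3 already has 3, which forces r3c4 = 4.
Column 1 already has 1, leaving r4c1 = 5.
5 is placed in row 4, which forces r4c3 = 1.
Column 4 already has 1; hence r4c4 = 2.
Cage b has sum 12, so r4c5 = 4.
Row 5 already has 1; hence r5c3 = 5.
The full grid is 2 1 4 3 5 / 4 2 3 5 1 / 1 5 2 4 3 / 5 3 1 2 4 / 3 4 5 1 2.

1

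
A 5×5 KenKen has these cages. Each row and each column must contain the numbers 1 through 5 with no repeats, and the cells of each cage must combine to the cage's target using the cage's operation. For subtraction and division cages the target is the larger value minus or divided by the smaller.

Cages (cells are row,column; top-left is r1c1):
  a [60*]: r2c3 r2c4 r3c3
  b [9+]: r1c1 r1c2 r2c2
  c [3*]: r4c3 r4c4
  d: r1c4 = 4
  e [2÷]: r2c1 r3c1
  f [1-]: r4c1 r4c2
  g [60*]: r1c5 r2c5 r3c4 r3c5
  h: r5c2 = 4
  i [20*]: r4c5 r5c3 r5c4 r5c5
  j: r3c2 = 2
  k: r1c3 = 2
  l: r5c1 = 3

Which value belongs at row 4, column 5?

Cage k is given; hence r1c3 = 2.
Cage d is a single given cell, so r1c4 = 4.
J is a freebie, which forces r3c2 = 2.
Cage l is a single given cell; hence r5c1 = 3.
Cage h is given, so r5c2 = 4.
Cage e's pair has quotient 2, so r2c1 = 2.
Column 1 already has 2, which forces r4c1 = 4.
Cage i has product 20, which forces r4c5 = 2.
The 4 cells of cage i must have product 20; hence r5c4 = 2.
Column 1 already has 4; hence r3c1 = 1.
Column 1 already has 1, leaving r1c1 = 5.
In row 4, 5 can only go at r4c2, so r4c2 = 5.
The only place for 1 in column 4 is r4c4.
1 is placed in row 4, so r4c3 = 3.
Cage a needs product 60, which forces r2c4 = 3.
3 is placed in column 4, which forces r3c4 = 5.
The 3 cells of cage b must have sum 9, so r1c2 = 3.
3 is placed in row 1, so r1c5 = 1.
Row 2 now contains 3; hence r2c2 = 1.
Cage a needs product 60, leaving r2c3 = 5.
Column 5 now contains 1, so r2c5 = 4.
Row 3 already has 5, so r3c3 = 4.
4 is placed in column 5, which forces r3c5 = 3.
Column 3 now contains 5, which forces r5c3 = 1.
Column 5 now contains 1; hence r5c5 = 5.
Filled in: 5 3 2 4 1 / 2 1 5 3 4 / 1 2 4 5 3 / 4 5 3 1 2 / 3 4 1 2 5.

2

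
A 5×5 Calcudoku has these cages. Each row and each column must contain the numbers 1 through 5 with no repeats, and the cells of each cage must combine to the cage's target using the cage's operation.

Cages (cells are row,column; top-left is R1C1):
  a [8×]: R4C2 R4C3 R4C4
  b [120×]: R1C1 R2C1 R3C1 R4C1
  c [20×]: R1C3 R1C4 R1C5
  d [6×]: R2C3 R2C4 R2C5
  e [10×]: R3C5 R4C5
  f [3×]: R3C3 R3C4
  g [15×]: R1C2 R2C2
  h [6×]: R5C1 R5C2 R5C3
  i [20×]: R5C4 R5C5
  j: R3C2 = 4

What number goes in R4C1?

Cage j is a single given cell, which forces R3C2 = 4.
Row 1 needs a 2, and only R1C1 is open for it.
The only place for 3 in row 1 is R1C2.
Column 2 already has 3; hence R2C2 = 5.
The only place for 4 in row 2 is R2C1.
The only place for 2 in row 3 is R3C5.
Column 5 now contains 2, so R4C5 = 5.
Column 5 now contains 5, leaving R5C5 = 4.
4 is placed in column 5, so R1C5 = 1.
Column 5 already has 1; hence R2C5 = 3.
The 4 cells of cage b must have product 120; hence R3C1 = 5.
5 is placed in row 4; hence R4C1 = 3.
Column 1 already has 3, which forces R5C1 = 1.
1 is placed in row 5, which forces R5C2 = 2.
2 is placed in row 5, which forces R5C3 = 3.
4 is placed in row 5; hence R5C4 = 5.
Cage c has product 20; hence R1C3 = 5.
Column 4 already has 5; hence R1C4 = 4.
Column 3 now contains 3; hence R3C3 = 1.
Cage f's pair has product 3; hence R3C4 = 3.
Column 2 already has 2, so R4C2 = 1.
4 is placed in column 4, leaving R4C4 = 2.
Column 3 already has 1, so R2C3 = 2.
Column 4 already has 2, which forces R2C4 = 1.
Row 4 already has 2, which forces R4C3 = 4.
The full grid is 2 3 5 4 1 / 4 5 2 1 3 / 5 4 1 3 2 / 3 1 4 2 5 / 1 2 3 5 4.

3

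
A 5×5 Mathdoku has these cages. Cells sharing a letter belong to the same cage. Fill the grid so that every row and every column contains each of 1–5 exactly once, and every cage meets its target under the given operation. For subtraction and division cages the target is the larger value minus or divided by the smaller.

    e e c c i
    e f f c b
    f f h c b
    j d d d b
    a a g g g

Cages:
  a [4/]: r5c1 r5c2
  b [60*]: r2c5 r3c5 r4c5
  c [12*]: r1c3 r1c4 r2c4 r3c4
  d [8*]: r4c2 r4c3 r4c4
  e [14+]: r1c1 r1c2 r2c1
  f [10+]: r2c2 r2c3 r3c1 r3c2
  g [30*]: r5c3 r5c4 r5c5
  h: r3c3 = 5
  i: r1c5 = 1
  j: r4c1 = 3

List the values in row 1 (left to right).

4 5 2 3 1

Cage e has sum 14, which forces r1c1 = 4.
Cage e needs sum 14; hence r1c2 = 5.
Cage i is given; hence r1c5 = 1.
The 3 cells of cage e must have sum 14, leaving r2c1 = 5.
Cage h is given; hence r3c3 = 5.
Cage j is given, which forces r4c1 = 3.
Column 1 already has 4, which forces r5c1 = 1.
Row 5 now contains 1; hence r5c2 = 4.
1 is placed in row 1; hence r1c3 = 2.
1 is placed in row 1; hence r1c4 = 3.
Column 1 now contains 1, which forces r3c1 = 2.
2 is placed in row 3, leaving r3c4 = 1.
Cage b has product 60, leaving r4c5 = 5.
Column 3 already has 2, so r5c3 = 3.
Row 5 already has 3, so r5c5 = 2.
Cage f has sum 10, leaving r2c2 = 1.
Column 3 now contains 3; hence r2c3 = 4.
Column 4 now contains 1; hence r2c4 = 2.
Row 2 now contains 4; hence r2c5 = 3.
Row 3 now contains 1, which forces r3c2 = 3.
Column 5 already has 3, leaving r3c5 = 4.
1 is placed in column 2, so r4c2 = 2.
Column 3 already has 4, so r4c3 = 1.
2 is placed in column 4, so r4c4 = 4.
2 is placed in row 5, which forces r5c4 = 5.
Filled in: 4 5 2 3 1 / 5 1 4 2 3 / 2 3 5 1 4 / 3 2 1 4 5 / 1 4 3 5 2.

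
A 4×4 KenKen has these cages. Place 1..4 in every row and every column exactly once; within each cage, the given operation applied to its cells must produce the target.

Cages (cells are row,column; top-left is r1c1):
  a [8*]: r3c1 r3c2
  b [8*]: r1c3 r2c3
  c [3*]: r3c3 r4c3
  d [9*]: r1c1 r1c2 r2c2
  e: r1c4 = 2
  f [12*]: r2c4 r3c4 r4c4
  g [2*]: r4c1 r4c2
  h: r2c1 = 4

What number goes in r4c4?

4

Cage d has product 9; hence r1c1 = 3.
Cage d needs product 9, leaving r1c2 = 1.
Cage e is a single given cell; hence r1c4 = 2.
H is a freebie, which forces r2c1 = 4.
Cage d has product 9, so r2c2 = 3.
4 is placed in row 2, so r2c3 = 2.
3 is placed in row 2, so r2c4 = 1.
Column 1 already has 4, leaving r3c1 = 2.
Row 3 already has 2; hence r3c2 = 4.
4 is placed in row 3; hence r3c4 = 3.
Column 1 now contains 2, so r4c1 = 1.
1 is placed in column 2, leaving r4c2 = 2.
Row 4 now contains 1, so r4c3 = 3.
Column 4 now contains 3, which forces r4c4 = 4.
Row 1 already has 2; hence r1c3 = 4.
Row 3 already has 3; hence r3c3 = 1.
Completed grid: 3 1 4 2 / 4 3 2 1 / 2 4 1 3 / 1 2 3 4.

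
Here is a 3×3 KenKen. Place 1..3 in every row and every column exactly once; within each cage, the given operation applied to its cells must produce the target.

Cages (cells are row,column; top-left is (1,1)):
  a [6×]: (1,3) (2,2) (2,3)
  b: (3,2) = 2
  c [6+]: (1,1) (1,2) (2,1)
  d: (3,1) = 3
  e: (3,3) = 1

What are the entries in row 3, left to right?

D is a freebie; hence (3,1) = 3.
Cage b is given, so (3,2) = 2.
Cage e is given, which forces (3,3) = 1.
The 3 cells of cage c must have sum 6; hence (1,2) = 3.
Row 1 already has 3, which forces (1,3) = 2.
Cage a needs product 6, which forces (2,2) = 1.
Column 3 already has 2; hence (2,3) = 3.
Row 1 already has 2, which forces (1,1) = 1.
Row 2 already has 1; hence (2,1) = 2.
Filled in: 1 3 2 / 2 1 3 / 3 2 1.

3 2 1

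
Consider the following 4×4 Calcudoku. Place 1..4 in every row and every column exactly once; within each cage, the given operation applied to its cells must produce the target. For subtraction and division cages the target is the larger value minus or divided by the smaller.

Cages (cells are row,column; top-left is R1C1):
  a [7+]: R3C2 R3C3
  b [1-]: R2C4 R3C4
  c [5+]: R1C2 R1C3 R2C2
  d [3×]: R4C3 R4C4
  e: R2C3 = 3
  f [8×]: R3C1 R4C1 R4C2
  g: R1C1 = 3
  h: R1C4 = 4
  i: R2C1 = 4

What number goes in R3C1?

1

Cage g is a single given cell; hence R1C1 = 3.
3 is placed in row 1, leaving R1C2 = 1.
Row 1 now contains 1, so R1C3 = 2.
Cage h is given, which forces R1C4 = 4.
Cage i is a single given cell, so R2C1 = 4.
1 is placed in column 2, so R2C2 = 2.
E is a freebie; hence R2C3 = 3.
Row 2 already has 3, so R2C4 = 1.
Column 3 already has 3, which forces R3C3 = 4.
2 is placed in column 2, so R4C2 = 4.
Column 3 already has 3, so R4C3 = 1.
Column 4 now contains 1, so R4C4 = 3.
Cage f needs product 8; hence R3C1 = 1.
Row 3 already has 4; hence R3C2 = 3.
Column 4 already has 3, which forces R3C4 = 2.
1 is placed in row 4, so R4C1 = 2.
Filled in: 3 1 2 4 / 4 2 3 1 / 1 3 4 2 / 2 4 1 3.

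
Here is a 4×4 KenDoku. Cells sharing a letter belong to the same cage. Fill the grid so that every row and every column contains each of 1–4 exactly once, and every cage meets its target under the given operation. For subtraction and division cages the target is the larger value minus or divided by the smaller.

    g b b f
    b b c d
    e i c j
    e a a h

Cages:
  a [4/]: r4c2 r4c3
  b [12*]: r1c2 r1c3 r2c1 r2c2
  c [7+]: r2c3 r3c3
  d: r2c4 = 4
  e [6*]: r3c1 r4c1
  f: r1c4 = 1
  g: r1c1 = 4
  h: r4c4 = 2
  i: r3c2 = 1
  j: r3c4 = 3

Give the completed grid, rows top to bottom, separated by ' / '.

4 3 2 1 / 1 2 3 4 / 2 1 4 3 / 3 4 1 2

G is a freebie, so r1c1 = 4.
Cage f is a single given cell; hence r1c4 = 1.
D is a freebie; hence r2c4 = 4.
Cage i is a single given cell, leaving r3c2 = 1.
Cage j is given, which forces r3c4 = 3.
Column 2 already has 1, which forces r4c2 = 4.
Row 4 now contains 4, so r4c3 = 1.
H is a freebie, leaving r4c4 = 2.
Cage b needs product 12, which forces r1c2 = 3.
Cage b has product 12, so r1c3 = 2.
The 4 cells of cage b must have product 12; hence r2c1 = 1.
Cage b needs product 12; hence r2c2 = 2.
4 is placed in row 2; hence r2c3 = 3.
3 is placed in row 3, so r3c1 = 2.
3 is placed in row 3; hence r3c3 = 4.
2 is placed in row 4, leaving r4c1 = 3.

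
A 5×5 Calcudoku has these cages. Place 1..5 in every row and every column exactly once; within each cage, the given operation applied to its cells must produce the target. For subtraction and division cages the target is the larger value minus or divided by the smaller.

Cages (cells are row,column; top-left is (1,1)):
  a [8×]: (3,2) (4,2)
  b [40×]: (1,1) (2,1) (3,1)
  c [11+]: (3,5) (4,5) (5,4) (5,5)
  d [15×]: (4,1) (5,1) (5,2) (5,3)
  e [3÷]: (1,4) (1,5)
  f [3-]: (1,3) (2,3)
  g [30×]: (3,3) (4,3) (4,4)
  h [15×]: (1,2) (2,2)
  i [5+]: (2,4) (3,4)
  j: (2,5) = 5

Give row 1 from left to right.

2 5 4 1 3

Cage j is a single given cell; hence (2,5) = 5.
The 4 cells of cage d must have product 15, leaving (4,1) = 1.
The two cells of cage h must have product 15, leaving (1,2) = 5.
5 is placed in row 2, so (2,2) = 3.
Column 2 now contains 3, so (5,2) = 1.
Cage b has product 40, so (3,1) = 5.
5 is placed in column 1, so (5,1) = 3.
Row 5 already has 3, which forces (5,3) = 5.
The 3 cells of cage g must have product 30, leaving (4,4) = 5.
In row 1, 2 can only go at (1,1), so (1,1) = 2.
Column 1 now contains 2, so (2,1) = 4.
Row 2 already has 4, leaving (2,3) = 1.
Row 2 now contains 1, which forces (2,4) = 2.
2 is placed in column 4, leaving (5,4) = 4.
4 is placed in row 5, which forces (5,5) = 2.
Column 3 now contains 1, leaving (1,3) = 4.
Cage i needs two cells with sum 5, which forces (3,4) = 3.
The 4 cells of cage c must have sum 11, so (3,5) = 1.
Cage c needs sum 11, so (4,5) = 4.
3 is placed in column 4; hence (1,4) = 1.
Column 5 already has 1; hence (1,5) = 3.
Cage a's pair has product 8, leaving (3,2) = 4.
Row 3 now contains 3, which forces (3,3) = 2.
4 is placed in row 4, so (4,2) = 2.
Cage g needs product 30; hence (4,3) = 3.
The full grid is 2 5 4 1 3 / 4 3 1 2 5 / 5 4 2 3 1 / 1 2 3 5 4 / 3 1 5 4 2.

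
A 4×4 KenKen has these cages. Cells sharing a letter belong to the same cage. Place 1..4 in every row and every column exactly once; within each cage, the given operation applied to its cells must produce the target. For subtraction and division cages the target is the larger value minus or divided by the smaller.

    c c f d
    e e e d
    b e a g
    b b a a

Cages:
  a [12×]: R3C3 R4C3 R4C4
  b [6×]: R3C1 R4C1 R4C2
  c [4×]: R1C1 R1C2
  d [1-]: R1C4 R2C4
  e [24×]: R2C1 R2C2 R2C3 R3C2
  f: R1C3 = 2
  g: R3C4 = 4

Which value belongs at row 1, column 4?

3

Cage f is a single given cell, leaving R1C3 = 2.
Cage g is given, so R3C4 = 4.
Cage d's pair has difference 1, which forces R2C4 = 2.
Cage a has product 12; hence R4C3 = 4.
Cage e has product 24, which forces R3C2 = 2.
Cage b has product 6, which forces R4C1 = 2.
In row 1, 3 can only go at R1C4, so R1C4 = 3.
The 3 cells of cage a must have product 12; hence R3C3 = 3.
3 is placed in column 4, so R4C4 = 1.
Column 3 already has 3, so R2C3 = 1.
Row 3 already has 3, leaving R3C1 = 1.
Row 4 now contains 1, leaving R4C2 = 3.
1 is placed in column 1, leaving R1C1 = 4.
Cage c needs two cells with product 4, leaving R1C2 = 1.
The 4 cells of cage e must have product 24, which forces R2C1 = 3.
3 is placed in column 2; hence R2C2 = 4.
Filled in: 4 1 2 3 / 3 4 1 2 / 1 2 3 4 / 2 3 4 1.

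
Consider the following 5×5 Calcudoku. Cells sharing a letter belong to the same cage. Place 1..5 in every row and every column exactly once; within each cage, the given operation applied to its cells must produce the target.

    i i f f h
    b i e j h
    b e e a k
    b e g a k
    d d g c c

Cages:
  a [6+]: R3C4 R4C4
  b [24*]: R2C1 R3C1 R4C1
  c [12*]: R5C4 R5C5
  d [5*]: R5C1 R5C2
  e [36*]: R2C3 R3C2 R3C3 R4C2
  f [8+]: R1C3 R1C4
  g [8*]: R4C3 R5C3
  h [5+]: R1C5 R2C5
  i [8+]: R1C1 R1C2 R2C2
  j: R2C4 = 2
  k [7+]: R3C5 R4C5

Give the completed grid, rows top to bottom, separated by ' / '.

1 2 5 3 4 / 4 5 3 2 1 / 3 4 1 5 2 / 2 3 4 1 5 / 5 1 2 4 3

Cage j is given, so R2C4 = 2.
In row 2, 5 can only go at R2C2, so R2C2 = 5.
The two cells of cage d must have product 5, so R5C1 = 5.
Column 2 now contains 5; hence R5C2 = 1.
The 3 cells of cage i must have sum 8, which forces R1C1 = 1.
Column 2 already has 1, which forces R1C2 = 2.
Row 1 already has 2, which forces R1C5 = 4.
Column 5 now contains 4, which forces R5C5 = 3.
Column 5 already has 3, leaving R2C5 = 1.
Row 5 already has 3, leaving R5C4 = 4.
1 is placed in row 2; hence R2C3 = 3.
Cage e needs product 36, which forces R3C3 = 1.
1 is placed in row 3, which forces R3C4 = 5.
Row 3 already has 5, which forces R3C5 = 2.
Cage g's pair has product 8, so R4C3 = 4.
Column 4 now contains 5; hence R4C4 = 1.
Column 5 already has 2, leaving R4C5 = 5.
Row 5 now contains 4, which forces R5C3 = 2.
Column 3 now contains 3, so R1C3 = 5.
Column 4 now contains 5, leaving R1C4 = 3.
Row 2 now contains 3, which forces R2C1 = 4.
Cage b has product 24, so R3C1 = 3.
Cage e has product 36; hence R3C2 = 4.
The 3 cells of cage b must have product 24, which forces R4C1 = 2.
Row 4 already has 4, so R4C2 = 3.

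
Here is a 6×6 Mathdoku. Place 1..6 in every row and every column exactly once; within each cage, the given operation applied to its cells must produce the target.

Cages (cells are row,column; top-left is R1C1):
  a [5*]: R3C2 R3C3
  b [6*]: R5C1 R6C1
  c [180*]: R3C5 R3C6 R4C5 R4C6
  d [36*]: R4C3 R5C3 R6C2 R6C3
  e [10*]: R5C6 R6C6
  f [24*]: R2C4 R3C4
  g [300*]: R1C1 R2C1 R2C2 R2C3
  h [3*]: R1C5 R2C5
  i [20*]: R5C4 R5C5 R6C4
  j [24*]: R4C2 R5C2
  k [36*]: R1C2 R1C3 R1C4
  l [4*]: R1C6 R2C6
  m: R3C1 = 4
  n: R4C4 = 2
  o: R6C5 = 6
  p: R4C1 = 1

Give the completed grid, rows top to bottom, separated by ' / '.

The 4 cells of cage g must have product 300, which forces R1C1 = 5.
Cage m is given, so R3C1 = 4.
Row 3 now contains 4, so R3C4 = 6.
P is a freebie, so R4C1 = 1.
N is a freebie, which forces R4C4 = 2.
Cage o is given, so R6C5 = 6.
Column 4 already has 2, so R1C4 = 3.
Row 1 already has 3, leaving R1C5 = 1.
Row 1 already has 1, leaving R1C6 = 4.
Column 4 already has 6; hence R2C4 = 4.
Column 5 already has 1, so R2C5 = 3.
Column 6 now contains 4, leaving R2C6 = 1.
The 4 cells of cage c must have product 180; hence R3C5 = 2.
Cage c has product 180, which forces R3C6 = 3.
Cage c needs product 180; hence R4C5 = 5.
Cage c has product 180, which forces R4C6 = 6.
The 3 cells of cage i must have product 20; hence R5C5 = 4.
6 is placed in row 4, which forces R4C2 = 4.
4 is placed in row 4; hence R4C3 = 3.
Row 5 already has 4; hence R5C2 = 6.
Row 5 now contains 6; hence R5C3 = 1.
1 is placed in row 5; hence R5C4 = 5.
Row 5 already has 5, so R5C6 = 2.
5 is placed in column 4, so R6C4 = 1.
Column 6 already has 2, so R6C6 = 5.
Column 2 now contains 6, leaving R1C2 = 2.
Cage k needs product 36, leaving R1C3 = 6.
Column 2 now contains 2; hence R2C2 = 5.
Row 2 now contains 5, which forces R2C3 = 2.
Cage a's pair has product 5; hence R3C2 = 1.
Column 3 now contains 1, leaving R3C3 = 5.
Row 5 already has 2, which forces R5C1 = 3.
The two cells of cage b must have product 6, which forces R6C1 = 2.
Cage d needs product 36, which forces R6C2 = 3.
Cage d has product 36, which forces R6C3 = 4.
Row 2 now contains 2; hence R2C1 = 6.

5 2 6 3 1 4 / 6 5 2 4 3 1 / 4 1 5 6 2 3 / 1 4 3 2 5 6 / 3 6 1 5 4 2 / 2 3 4 1 6 5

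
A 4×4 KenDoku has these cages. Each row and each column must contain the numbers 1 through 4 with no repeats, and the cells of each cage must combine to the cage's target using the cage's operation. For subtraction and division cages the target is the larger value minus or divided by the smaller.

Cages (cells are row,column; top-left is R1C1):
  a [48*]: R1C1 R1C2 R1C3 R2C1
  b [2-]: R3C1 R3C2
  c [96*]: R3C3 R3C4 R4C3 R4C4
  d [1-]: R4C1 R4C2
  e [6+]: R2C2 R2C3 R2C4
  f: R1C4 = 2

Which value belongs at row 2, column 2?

F is a freebie, so R1C4 = 2.
Cage a needs product 48, which forces R2C1 = 4.
The only place for 1 in column 4 is R2C4.
Column 3 needs a 1, and only R1C3 is open for it.
Row 1 already has 1, so R1C1 = 3.
The 4 cells of cage a must have product 48; hence R1C2 = 4.
Cage b needs two cells with difference 2, leaving R3C1 = 1.
Cage b needs two cells with difference 2, leaving R3C2 = 3.
3 is placed in row 3; hence R3C4 = 4.
Column 1 now contains 1, so R4C1 = 2.
2 is placed in row 4, which forces R4C2 = 1.
2 is placed in row 4, so R4C3 = 4.
Column 4 now contains 4; hence R4C4 = 3.
Column 2 already has 3; hence R2C2 = 2.
The 3 cells of cage e must have sum 6, which forces R2C3 = 3.
Row 3 already has 4, leaving R3C3 = 2.
Completed grid: 3 4 1 2 / 4 2 3 1 / 1 3 2 4 / 2 1 4 3.

2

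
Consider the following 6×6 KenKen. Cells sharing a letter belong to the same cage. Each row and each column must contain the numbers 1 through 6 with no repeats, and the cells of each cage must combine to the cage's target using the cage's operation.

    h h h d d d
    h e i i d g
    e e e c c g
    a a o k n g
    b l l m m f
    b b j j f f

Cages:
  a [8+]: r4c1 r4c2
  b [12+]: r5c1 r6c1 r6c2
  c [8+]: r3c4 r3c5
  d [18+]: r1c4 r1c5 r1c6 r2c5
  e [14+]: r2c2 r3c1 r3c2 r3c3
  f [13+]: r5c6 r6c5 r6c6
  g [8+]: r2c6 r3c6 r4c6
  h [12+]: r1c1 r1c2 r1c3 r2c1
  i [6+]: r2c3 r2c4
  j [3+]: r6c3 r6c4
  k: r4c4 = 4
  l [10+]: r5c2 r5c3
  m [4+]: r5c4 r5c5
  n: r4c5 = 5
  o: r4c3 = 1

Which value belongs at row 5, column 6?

O is a freebie, which forces r4c3 = 1.
K is a freebie, which forces r4c4 = 4.
Cage n is a single given cell, so r4c5 = 5.
1 is placed in column 3; hence r6c3 = 2.
2 is placed in row 6, which forces r6c4 = 1.
The two cells of cage i must have sum 6, so r2c3 = 4.
The two cells of cage i must have sum 6, which forces r2c4 = 2.
Column 3 now contains 4; hence r5c3 = 6.
Column 4 already has 1; hence r5c4 = 3.
The two cells of cage m must have sum 4, so r5c5 = 1.
Row 5 now contains 6, so r5c2 = 4.
Row 5 now contains 4, which forces r5c6 = 2.
The 3 cells of cage g must have sum 8, which forces r2c6 = 1.
Cage g needs sum 8, leaving r3c6 = 4.
2 is placed in column 6; hence r4c6 = 3.
Row 5 already has 2; hence r5c1 = 5.
Cage b has sum 12, leaving r6c1 = 4.
Cage b needs sum 12, leaving r6c2 = 3.
The 3 cells of cage f must have sum 13, so r6c5 = 6.
The 3 cells of cage f must have sum 13, so r6c6 = 5.
The 4 cells of cage h must have sum 12; hence r1c3 = 3.
Cage d needs sum 18, so r1c4 = 5.
Cage d needs sum 18, leaving r1c5 = 4.
Column 6 already has 5, which forces r1c6 = 6.
6 is placed in column 5, which forces r2c5 = 3.
Cage e has sum 14, so r3c3 = 5.
5 is placed in column 4, which forces r3c4 = 6.
Column 5 already has 3; hence r3c5 = 2.
Row 2 now contains 3, so r2c1 = 6.
Cage e needs sum 14, so r2c2 = 5.
Cage e needs sum 14; hence r3c1 = 3.
2 is placed in row 3; hence r3c2 = 1.
Column 1 now contains 6, leaving r4c1 = 2.
2 is placed in row 4, leaving r4c2 = 6.
Column 1 now contains 2; hence r1c1 = 1.
Column 2 already has 1, so r1c2 = 2.
Filled in: 1 2 3 5 4 6 / 6 5 4 2 3 1 / 3 1 5 6 2 4 / 2 6 1 4 5 3 / 5 4 6 3 1 2 / 4 3 2 1 6 5.

2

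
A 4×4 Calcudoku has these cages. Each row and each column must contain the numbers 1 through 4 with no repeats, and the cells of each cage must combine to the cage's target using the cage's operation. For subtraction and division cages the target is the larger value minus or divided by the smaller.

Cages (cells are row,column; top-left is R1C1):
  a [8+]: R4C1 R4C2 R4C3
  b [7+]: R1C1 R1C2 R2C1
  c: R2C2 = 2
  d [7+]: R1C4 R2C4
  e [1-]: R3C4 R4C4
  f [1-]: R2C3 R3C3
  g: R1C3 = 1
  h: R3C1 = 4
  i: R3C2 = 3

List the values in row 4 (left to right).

G is a freebie, so R1C3 = 1.
Cage c is given, leaving R2C2 = 2.
H is a freebie, so R3C1 = 4.
Cage i is a single given cell, which forces R3C2 = 3.
3 is placed in row 3, so R3C3 = 2.
Row 3 already has 2; hence R3C4 = 1.
The 3 cells of cage b must have sum 7; hence R1C1 = 2.
Column 2 already has 3; hence R1C2 = 4.
Row 1 now contains 4, so R1C4 = 3.
Cage b needs sum 7; hence R2C1 = 1.
Cage f's pair has difference 1, so R2C3 = 3.
3 is placed in column 4, so R2C4 = 4.
1 is placed in column 1, so R4C1 = 3.
Column 2 now contains 4, so R4C2 = 1.
3 is placed in column 3, leaving R4C3 = 4.
Cage e needs two cells with difference 1, which forces R4C4 = 2.
Filled in: 2 4 1 3 / 1 2 3 4 / 4 3 2 1 / 3 1 4 2.

3 1 4 2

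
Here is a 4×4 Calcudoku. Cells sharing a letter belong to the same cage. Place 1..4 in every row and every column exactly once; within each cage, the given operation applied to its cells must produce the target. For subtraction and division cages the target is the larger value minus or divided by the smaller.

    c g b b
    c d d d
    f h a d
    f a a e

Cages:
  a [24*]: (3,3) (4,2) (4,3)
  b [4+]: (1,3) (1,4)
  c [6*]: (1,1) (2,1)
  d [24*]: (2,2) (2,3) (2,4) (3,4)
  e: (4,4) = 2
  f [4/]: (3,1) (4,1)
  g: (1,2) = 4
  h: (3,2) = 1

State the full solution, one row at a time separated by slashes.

2 4 3 1 / 3 2 1 4 / 4 1 2 3 / 1 3 4 2

G is a freebie; hence (1,2) = 4.
Cage h is given, so (3,2) = 1.
E is a freebie, which forces (4,4) = 2.
1 is placed in row 3, which forces (3,1) = 4.
Cage a has product 24, which forces (3,3) = 2.
4 is placed in row 3; hence (3,4) = 3.
The two cells of cage f must have quotient 4, which forces (4,1) = 1.
Row 4 already has 2, so (4,2) = 3.
Cage a needs product 24, which forces (4,3) = 4.
The two cells of cage b must have sum 4, leaving (1,3) = 3.
Column 4 now contains 3, so (1,4) = 1.
Column 2 now contains 3; hence (2,2) = 2.
Cage d has product 24, which forces (2,3) = 1.
Cage d has product 24, leaving (2,4) = 4.
Row 1 already has 3; hence (1,1) = 2.
2 is placed in row 2; hence (2,1) = 3.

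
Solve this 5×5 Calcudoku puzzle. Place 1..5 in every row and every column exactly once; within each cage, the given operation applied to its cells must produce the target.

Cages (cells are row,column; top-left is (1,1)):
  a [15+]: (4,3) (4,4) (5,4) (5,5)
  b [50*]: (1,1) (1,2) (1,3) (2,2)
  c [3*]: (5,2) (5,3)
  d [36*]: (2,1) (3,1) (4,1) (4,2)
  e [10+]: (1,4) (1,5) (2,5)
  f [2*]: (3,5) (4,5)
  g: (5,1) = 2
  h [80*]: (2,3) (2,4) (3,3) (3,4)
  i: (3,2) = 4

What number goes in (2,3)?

4

Cage b has product 50; hence (2,2) = 5.
Cage i is given, leaving (3,2) = 4.
Cage d needs product 36, so (4,2) = 3.
Cage g is given, which forces (5,1) = 2.
Column 2 already has 3, so (5,2) = 1.
1 is placed in row 5, which forces (5,3) = 3.
1 is placed in column 2, leaving (1,2) = 2.
The only place for 3 in row 3 is (3,1).
The only place for 3 in row 2 is (2,5).
The 3 cells of cage e must have sum 10, so (1,4) = 3.
The 3 cells of cage e must have sum 10, which forces (1,5) = 4.
Column 5 already has 4, so (5,5) = 5.
5 is placed in row 5; hence (5,4) = 4.
Cage h has product 80, so (2,3) = 4.
Column 4 now contains 4; hence (2,4) = 2.
Cage h has product 80, which forces (3,3) = 2.
Cage h has product 80, which forces (3,4) = 5.
Row 3 already has 2, which forces (3,5) = 1.
Column 4 now contains 5, leaving (4,4) = 1.
Column 5 now contains 1, which forces (4,5) = 2.
Row 2 already has 4, leaving (2,1) = 1.
1 is placed in row 4; hence (4,1) = 4.
1 is placed in row 4; hence (4,3) = 5.
Column 1 already has 1, so (1,1) = 5.
Column 3 now contains 5, leaving (1,3) = 1.
Completed grid: 5 2 1 3 4 / 1 5 4 2 3 / 3 4 2 5 1 / 4 3 5 1 2 / 2 1 3 4 5.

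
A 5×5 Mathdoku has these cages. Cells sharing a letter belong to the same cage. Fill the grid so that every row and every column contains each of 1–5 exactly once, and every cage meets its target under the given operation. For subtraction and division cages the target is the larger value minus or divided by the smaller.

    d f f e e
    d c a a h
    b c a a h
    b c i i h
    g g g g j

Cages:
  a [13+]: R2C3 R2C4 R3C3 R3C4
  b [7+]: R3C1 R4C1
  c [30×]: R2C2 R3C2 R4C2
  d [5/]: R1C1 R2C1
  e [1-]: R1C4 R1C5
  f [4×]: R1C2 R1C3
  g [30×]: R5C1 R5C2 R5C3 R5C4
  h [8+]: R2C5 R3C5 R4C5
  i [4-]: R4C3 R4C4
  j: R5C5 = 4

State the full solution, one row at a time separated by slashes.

Cage j is given, leaving R5C5 = 4.
In row 4, 4 can only go at R4C1, so R4C1 = 4.
Cage b's pair has sum 7; hence R3C1 = 3.
In row 4, 3 can only go at R4C2, so R4C2 = 3.
In row 4, 2 can only go at R4C5, so R4C5 = 2.
Row 1 needs a 2, and only R1C4 is open for it.
Row 1 needs a 3, and only R1C5 is open for it.
In row 1, 5 can only go at R1C1, so R1C1 = 5.
5 is placed in column 1; hence R2C1 = 1.
Row 2 already has 1, which forces R2C5 = 5.
Column 5 now contains 5, which forces R3C5 = 1.
1 is placed in column 1, so R5C1 = 2.
Row 2 now contains 5, which forces R2C2 = 2.
Cage a has sum 13, which forces R2C3 = 4.
Cage a needs sum 13, so R2C4 = 3.
The 3 cells of cage c must have product 30, so R3C2 = 5.
The 4 cells of cage a must have sum 13, which forces R3C3 = 2.
Cage a needs sum 13, leaving R3C4 = 4.
Column 2 now contains 5, so R5C2 = 1.
1 is placed in row 5, which forces R5C4 = 5.
1 is placed in column 2, so R1C2 = 4.
Column 3 already has 4, which forces R1C3 = 1.
Cage i's pair has difference 4, leaving R4C3 = 5.
Column 4 already has 5, so R4C4 = 1.
Row 5 already has 5, leaving R5C3 = 3.

5 4 1 2 3 / 1 2 4 3 5 / 3 5 2 4 1 / 4 3 5 1 2 / 2 1 3 5 4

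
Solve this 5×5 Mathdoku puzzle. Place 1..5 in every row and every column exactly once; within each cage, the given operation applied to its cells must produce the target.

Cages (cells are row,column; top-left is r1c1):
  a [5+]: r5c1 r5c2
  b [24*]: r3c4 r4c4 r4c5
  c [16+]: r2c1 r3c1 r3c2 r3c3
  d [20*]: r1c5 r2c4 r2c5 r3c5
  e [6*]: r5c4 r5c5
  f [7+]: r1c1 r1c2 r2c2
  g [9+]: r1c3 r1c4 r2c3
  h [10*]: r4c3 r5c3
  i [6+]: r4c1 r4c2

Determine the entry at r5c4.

In row 3, 1 can only go at r3c5, so r3c5 = 1.
The only place for 5 in row 5 is r5c3.
Column 3 now contains 5; hence r4c3 = 2.
Cage b has product 24, which forces r3c4 = 2.
Column 4 already has 2, which forces r5c4 = 3.
3 is placed in row 5; hence r5c5 = 2.
The 4 cells of cage c must have sum 16, leaving r2c1 = 4.
Column 4 already has 2, so r2c4 = 1.
Row 2 already has 4, leaving r2c5 = 5.
Column 4 already has 3, leaving r4c4 = 4.
The 3 cells of cage b must have product 24, which forces r4c5 = 3.
Column 1 now contains 4, which forces r5c1 = 1.
Row 5 already has 1; hence r5c2 = 4.
Cage g has sum 9; hence r1c3 = 1.
Column 4 now contains 4, leaving r1c4 = 5.
5 is placed in column 5, leaving r1c5 = 4.
1 is placed in row 2; hence r2c3 = 3.
Cage c needs sum 16, which forces r3c3 = 4.
Column 1 now contains 1, leaving r4c1 = 5.
The two cells of cage i must have sum 6, leaving r4c2 = 1.
Cage f has sum 7, leaving r1c1 = 2.
1 is placed in row 1, leaving r1c2 = 3.
3 is placed in row 2, so r2c2 = 2.
Column 1 now contains 5; hence r3c1 = 3.
Cage c has sum 16, so r3c2 = 5.
Filled in: 2 3 1 5 4 / 4 2 3 1 5 / 3 5 4 2 1 / 5 1 2 4 3 / 1 4 5 3 2.

3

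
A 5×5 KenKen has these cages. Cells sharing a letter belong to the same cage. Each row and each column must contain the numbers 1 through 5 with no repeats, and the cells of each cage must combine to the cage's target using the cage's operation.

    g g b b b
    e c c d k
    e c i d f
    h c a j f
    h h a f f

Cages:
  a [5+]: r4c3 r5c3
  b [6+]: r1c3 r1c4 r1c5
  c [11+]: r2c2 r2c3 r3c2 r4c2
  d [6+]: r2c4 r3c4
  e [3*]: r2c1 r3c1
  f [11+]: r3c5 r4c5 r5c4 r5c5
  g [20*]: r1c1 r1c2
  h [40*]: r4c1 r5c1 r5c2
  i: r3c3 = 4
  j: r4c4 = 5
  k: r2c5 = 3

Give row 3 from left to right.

3 1 4 2 5

Cage k is a single given cell; hence r2c5 = 3.
I is a freebie, which forces r3c3 = 4.
Cage j is given, leaving r4c4 = 5.
Row 2 now contains 3, so r2c1 = 1.
Cage d needs two cells with sum 6, which forces r2c4 = 4.
The two cells of cage e must have product 3; hence r3c1 = 3.
Cage d's pair has sum 6, leaving r3c4 = 2.
Cage c needs sum 11; hence r3c2 = 1.
1 is placed in row 3; hence r3c5 = 5.
The 4 cells of cage c must have sum 11, so r4c2 = 3.
3 is placed in row 4; hence r4c3 = 2.
2 is placed in column 3; hence r5c3 = 3.
Row 5 already has 3, leaving r5c4 = 1.
Column 3 already has 3, which forces r1c3 = 1.
Column 4 already has 1, which forces r1c4 = 3.
The 3 cells of cage b must have sum 6, leaving r1c5 = 2.
Cage c needs sum 11, leaving r2c2 = 2.
2 is placed in column 3, so r2c3 = 5.
2 is placed in row 4, so r4c1 = 4.
The 4 cells of cage f must have sum 11, so r4c5 = 1.
Column 2 now contains 2, which forces r5c2 = 5.
The 4 cells of cage f must have sum 11, leaving r5c5 = 4.
Column 1 now contains 4; hence r1c1 = 5.
Column 2 now contains 5, so r1c2 = 4.
5 is placed in row 5, leaving r5c1 = 2.
The full grid is 5 4 1 3 2 / 1 2 5 4 3 / 3 1 4 2 5 / 4 3 2 5 1 / 2 5 3 1 4.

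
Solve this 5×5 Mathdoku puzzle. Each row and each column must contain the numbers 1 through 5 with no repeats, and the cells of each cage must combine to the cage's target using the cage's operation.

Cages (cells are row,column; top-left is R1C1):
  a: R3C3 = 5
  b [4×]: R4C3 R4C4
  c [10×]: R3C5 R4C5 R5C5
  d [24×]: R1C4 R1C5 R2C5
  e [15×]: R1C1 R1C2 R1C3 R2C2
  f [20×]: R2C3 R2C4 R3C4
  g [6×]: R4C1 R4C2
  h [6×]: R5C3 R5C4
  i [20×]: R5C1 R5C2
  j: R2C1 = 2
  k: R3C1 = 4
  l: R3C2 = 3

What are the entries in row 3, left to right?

Cage j is given, so R2C1 = 2.
The 4 cells of cage e must have product 15, so R2C2 = 1.
Cage k is a single given cell, so R3C1 = 4.
L is a freebie, so R3C2 = 3.
A is a freebie; hence R3C3 = 5.
Column 1 already has 2, leaving R4C1 = 3.
Column 2 already has 3, which forces R4C2 = 2.
4 is placed in column 1, which forces R5C1 = 5.
5 is placed in row 5; hence R5C2 = 4.
Column 1 already has 5, which forces R1C1 = 1.
Column 2 already has 3; hence R1C2 = 5.
Cage e needs product 15, leaving R1C3 = 3.
5 is placed in column 3, leaving R2C3 = 4.
The 3 cells of cage f must have product 20; hence R2C4 = 5.
4 is placed in row 2, so R2C5 = 3.
Cage f needs product 20, which forces R3C4 = 1.
Row 3 already has 1, which forces R3C5 = 2.
Column 3 now contains 4, so R4C3 = 1.
Column 4 already has 1, so R4C4 = 4.
The 3 cells of cage c must have product 10, which forces R4C5 = 5.
Column 3 now contains 3, which forces R5C3 = 2.
Row 5 already has 2; hence R5C4 = 3.
Column 5 now contains 2, which forces R5C5 = 1.
4 is placed in column 4, which forces R1C4 = 2.
Column 5 now contains 2, which forces R1C5 = 4.
Completed grid: 1 5 3 2 4 / 2 1 4 5 3 / 4 3 5 1 2 / 3 2 1 4 5 / 5 4 2 3 1.

4 3 5 1 2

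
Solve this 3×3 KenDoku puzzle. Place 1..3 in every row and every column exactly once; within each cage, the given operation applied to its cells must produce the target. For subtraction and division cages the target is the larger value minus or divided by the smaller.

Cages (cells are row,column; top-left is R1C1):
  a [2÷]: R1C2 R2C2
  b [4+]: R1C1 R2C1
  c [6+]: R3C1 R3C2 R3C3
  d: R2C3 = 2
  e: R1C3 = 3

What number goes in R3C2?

Cage e is given, so R1C3 = 3.
Cage d is given, leaving R2C3 = 2.
2 is placed in column 3, leaving R3C3 = 1.
Row 1 already has 3, so R1C1 = 1.
Cage a's pair has quotient 2, leaving R1C2 = 2.
The two cells of cage b must have sum 4, so R2C1 = 3.
Row 2 now contains 2, which forces R2C2 = 1.
3 is placed in column 1; hence R3C1 = 2.
Column 2 now contains 2, leaving R3C2 = 3.
Completed grid: 1 2 3 / 3 1 2 / 2 3 1.

3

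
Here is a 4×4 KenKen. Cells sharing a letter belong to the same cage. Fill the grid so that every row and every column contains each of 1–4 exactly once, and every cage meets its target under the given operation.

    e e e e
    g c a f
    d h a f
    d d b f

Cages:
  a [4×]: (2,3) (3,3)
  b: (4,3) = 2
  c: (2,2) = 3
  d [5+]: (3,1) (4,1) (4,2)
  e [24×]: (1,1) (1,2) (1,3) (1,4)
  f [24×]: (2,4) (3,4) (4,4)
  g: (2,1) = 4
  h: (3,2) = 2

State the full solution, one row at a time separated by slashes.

2 4 3 1 / 4 3 1 2 / 1 2 4 3 / 3 1 2 4

Cage g is a single given cell, which forces (2,1) = 4.
Cage c is given; hence (2,2) = 3.
Row 2 now contains 4, which forces (2,3) = 1.
Row 2 already has 3; hence (2,4) = 2.
Cage h is given, so (3,2) = 2.
1 is placed in column 3; hence (3,3) = 4.
Row 3 already has 4, so (3,4) = 3.
2 is placed in column 2; hence (4,2) = 1.
Cage b is a single given cell, so (4,3) = 2.
Column 4 already has 3, leaving (4,4) = 4.
Cage e needs product 24; hence (1,1) = 2.
1 is placed in column 2; hence (1,2) = 4.
Column 3 now contains 2; hence (1,3) = 3.
4 is placed in column 4, which forces (1,4) = 1.
2 is placed in row 3, which forces (3,1) = 1.
Row 4 already has 1, leaving (4,1) = 3.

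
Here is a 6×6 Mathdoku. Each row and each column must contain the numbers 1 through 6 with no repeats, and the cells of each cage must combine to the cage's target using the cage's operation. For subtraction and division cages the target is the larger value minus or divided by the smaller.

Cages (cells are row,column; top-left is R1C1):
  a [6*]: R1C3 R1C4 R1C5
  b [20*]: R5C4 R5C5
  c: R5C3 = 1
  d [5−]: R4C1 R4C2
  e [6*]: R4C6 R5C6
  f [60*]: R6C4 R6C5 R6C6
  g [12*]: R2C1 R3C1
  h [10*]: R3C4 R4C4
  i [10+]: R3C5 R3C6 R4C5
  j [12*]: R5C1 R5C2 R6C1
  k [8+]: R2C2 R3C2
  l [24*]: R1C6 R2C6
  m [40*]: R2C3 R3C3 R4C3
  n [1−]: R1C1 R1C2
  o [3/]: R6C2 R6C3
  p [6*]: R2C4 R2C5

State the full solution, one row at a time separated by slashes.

5 4 3 1 2 6 / 3 5 2 6 1 4 / 4 3 5 2 6 1 / 6 1 4 5 3 2 / 2 6 1 4 5 3 / 1 2 6 3 4 5

C is a freebie, so R5C3 = 1.
The only place for 5 in column 1 is R1C1.
In column 3, 6 can only go at R6C3, so R6C3 = 6.
The two cells of cage o must have quotient 3, which forces R6C2 = 2.
Row 6 now contains 2; hence R6C1 = 1.
Column 1 already has 1, leaving R4C1 = 6.
Cage d's pair has difference 5, so R4C2 = 1.
Row 5 needs a 6, and only R5C2 is open for it.
Column 2 already has 6, so R1C2 = 4.
4 is placed in row 1, so R1C6 = 6.
Column 6 already has 6; hence R2C6 = 4.
The 3 cells of cage j must have product 12, so R5C1 = 2.
Row 5 now contains 2, so R5C6 = 3.
Column 6 already has 3, leaving R6C6 = 5.
4 is placed in row 2, so R2C1 = 3.
Row 2 already has 3, so R2C2 = 5.
5 is placed in row 2, which forces R2C3 = 2.
Cage g's pair has product 12, which forces R3C1 = 4.
Column 2 already has 5; hence R3C2 = 3.
Row 3 already has 4, which forces R3C3 = 5.
Row 3 already has 5, leaving R3C4 = 2.
Row 3 already has 5, which forces R3C5 = 6.
2 is placed in row 3, so R3C6 = 1.
Column 3 now contains 5, leaving R4C3 = 4.
Column 4 already has 2, leaving R4C4 = 5.
Column 6 already has 3, leaving R4C6 = 2.
Column 4 already has 5, which forces R5C4 = 4.
4 is placed in row 5, so R5C5 = 5.
Column 4 now contains 4, so R6C4 = 3.
Row 6 already has 3; hence R6C5 = 4.
2 is placed in column 3, leaving R1C3 = 3.
Column 4 already has 3, leaving R1C4 = 1.
The 3 cells of cage a must have product 6; hence R1C5 = 2.
Cage p's pair has product 6, so R2C4 = 6.
Column 5 already has 6, so R2C5 = 1.
2 is placed in row 4, so R4C5 = 3.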